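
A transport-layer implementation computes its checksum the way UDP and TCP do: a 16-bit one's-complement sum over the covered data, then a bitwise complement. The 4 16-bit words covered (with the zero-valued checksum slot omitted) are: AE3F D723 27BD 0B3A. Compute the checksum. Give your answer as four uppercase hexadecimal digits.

47A5

One's-complement addition (fold any carry out of bit 15 back into bit 0):
  0xAE3F + 0xD723 = 0x18562 → wrap carry → 0x8563
  0x8563 + 0x27BD = 0x0AD20
  0xAD20 + 0x0B3A = 0x0B85A
One's-complement sum = 0xB85A.
Checksum = ~0xB85A & 0xFFFF = 0x47A5.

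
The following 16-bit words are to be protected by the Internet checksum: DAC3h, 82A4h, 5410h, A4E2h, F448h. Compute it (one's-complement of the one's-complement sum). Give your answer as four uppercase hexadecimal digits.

One's-complement addition (fold any carry out of bit 15 back into bit 0):
  0xDAC3 + 0x82A4 = 0x15D67 → wrap carry → 0x5D68
  0x5D68 + 0x5410 = 0x0B178
  0xB178 + 0xA4E2 = 0x1565A → wrap carry → 0x565B
  0x565B + 0xF448 = 0x14AA3 → wrap carry → 0x4AA4
One's-complement sum = 0x4AA4.
Checksum = ~0x4AA4 & 0xFFFF = 0xB55B.

B55B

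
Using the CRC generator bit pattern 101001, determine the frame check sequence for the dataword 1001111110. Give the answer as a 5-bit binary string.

Append 5 zeros: 100111111000000. Divide by 101001 (XOR where the leading bit is 1):
  pos 0: 100111 XOR 101001 = 001110
  pos 2: 111011 XOR 101001 = 010010
  pos 3: 100101 XOR 101001 = 001100
  pos 5: 110000 XOR 101001 = 011001
  pos 6: 110010 XOR 101001 = 011011
  pos 7: 110110 XOR 101001 = 011111
  pos 8: 111110 XOR 101001 = 010111
  pos 9: 101110 XOR 101001 = 000111
Remainder (last 5 bits) = 00111. This is the CRC / FCS.

00111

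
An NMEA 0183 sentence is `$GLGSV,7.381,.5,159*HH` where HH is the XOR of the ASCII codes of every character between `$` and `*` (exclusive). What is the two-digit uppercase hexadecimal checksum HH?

60

XOR the ASCII codes of the payload characters:
  'G' = 0x47 → acc = 0x47
  'L' = 0x4C → acc = 0x0B
  'G' = 0x47 → acc = 0x4C
  'S' = 0x53 → acc = 0x1F
  'V' = 0x56 → acc = 0x49
  ',' = 0x2C → acc = 0x65
  '7' = 0x37 → acc = 0x52
  '.' = 0x2E → acc = 0x7C
  '3' = 0x33 → acc = 0x4F
  '8' = 0x38 → acc = 0x77
  '1' = 0x31 → acc = 0x46
  ',' = 0x2C → acc = 0x6A
  '.' = 0x2E → acc = 0x44
  '5' = 0x35 → acc = 0x71
  ',' = 0x2C → acc = 0x5D
  '1' = 0x31 → acc = 0x6C
  '5' = 0x35 → acc = 0x59
  '9' = 0x39 → acc = 0x60
Checksum = 0x60.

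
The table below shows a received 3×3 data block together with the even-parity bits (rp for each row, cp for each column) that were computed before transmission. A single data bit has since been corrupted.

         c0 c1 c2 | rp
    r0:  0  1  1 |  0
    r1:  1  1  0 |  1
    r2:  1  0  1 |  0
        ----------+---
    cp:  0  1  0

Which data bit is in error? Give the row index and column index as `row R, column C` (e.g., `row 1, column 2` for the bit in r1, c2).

row 1, column 1

Recompute each row's even parity and compare to rp:
  r0: data parity 0, sent rp 0 → ok
  r1: data parity 0, sent rp 1 → mismatch
  r2: data parity 0, sent rp 0 → ok
Recompute each column's even parity and compare to cp:
  c0: data parity 0, sent cp 0 → ok
  c1: data parity 0, sent cp 1 → mismatch
  c2: data parity 0, sent cp 0 → ok
Exactly one row (r1) and one column (c1) fail → the flipped bit is at their intersection.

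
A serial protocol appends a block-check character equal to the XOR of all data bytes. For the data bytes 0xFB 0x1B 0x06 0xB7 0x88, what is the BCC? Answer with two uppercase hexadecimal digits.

D9

XOR the bytes together:
  start with 0xFB
  0xFB ⊕ 0x1B = 0xE0
  0xE0 ⊕ 0x06 = 0xE6
  0xE6 ⊕ 0xB7 = 0x51
  0x51 ⊕ 0x88 = 0xD9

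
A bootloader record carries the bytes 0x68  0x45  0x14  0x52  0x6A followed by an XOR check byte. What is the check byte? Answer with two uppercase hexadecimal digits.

XOR the bytes together:
  start with 0x68
  0x68 ⊕ 0x45 = 0x2D
  0x2D ⊕ 0x14 = 0x39
  0x39 ⊕ 0x52 = 0x6B
  0x6B ⊕ 0x6A = 0x01

01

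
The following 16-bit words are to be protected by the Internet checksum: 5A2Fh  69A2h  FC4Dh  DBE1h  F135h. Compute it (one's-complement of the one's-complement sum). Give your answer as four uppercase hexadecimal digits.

72C8

One's-complement addition (fold any carry out of bit 15 back into bit 0):
  0x5A2F + 0x69A2 = 0x0C3D1
  0xC3D1 + 0xFC4D = 0x1C01E → wrap carry → 0xC01F
  0xC01F + 0xDBE1 = 0x19C00 → wrap carry → 0x9C01
  0x9C01 + 0xF135 = 0x18D36 → wrap carry → 0x8D37
One's-complement sum = 0x8D37.
Checksum = ~0x8D37 & 0xFFFF = 0x72C8.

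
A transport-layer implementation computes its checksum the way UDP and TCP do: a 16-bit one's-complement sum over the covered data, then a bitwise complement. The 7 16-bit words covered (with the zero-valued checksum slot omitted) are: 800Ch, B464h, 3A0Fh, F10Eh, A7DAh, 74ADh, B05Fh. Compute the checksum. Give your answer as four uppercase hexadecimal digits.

One's-complement addition (fold any carry out of bit 15 back into bit 0):
  0x800C + 0xB464 = 0x13470 → wrap carry → 0x3471
  0x3471 + 0x3A0F = 0x06E80
  0x6E80 + 0xF10E = 0x15F8E → wrap carry → 0x5F8F
  0x5F8F + 0xA7DA = 0x10769 → wrap carry → 0x076A
  0x076A + 0x74AD = 0x07C17
  0x7C17 + 0xB05F = 0x12C76 → wrap carry → 0x2C77
One's-complement sum = 0x2C77.
Checksum = ~0x2C77 & 0xFFFF = 0xD388.

D388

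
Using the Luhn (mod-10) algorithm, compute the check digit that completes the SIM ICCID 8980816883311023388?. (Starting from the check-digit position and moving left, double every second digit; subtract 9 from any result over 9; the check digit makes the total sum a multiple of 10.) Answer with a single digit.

Partial digits right→left: 8 8 3 3 2 0 1 1 3 3 8 8 6 1 8 0 8 9 8
Double every second digit counting from the check-digit position (so the 1st, 3rd, 5th, ... of the partial from the right).
  doubled (with −9 where >9): 7 6 4 2 6 7 3 7 7 7 → sum 56
  kept as-is: 8 3 0 1 3 8 1 0 9 → sum 33
Total = 56 + 33 = 89.
Check digit = (10 − (89 mod 10)) mod 10 = 1.

1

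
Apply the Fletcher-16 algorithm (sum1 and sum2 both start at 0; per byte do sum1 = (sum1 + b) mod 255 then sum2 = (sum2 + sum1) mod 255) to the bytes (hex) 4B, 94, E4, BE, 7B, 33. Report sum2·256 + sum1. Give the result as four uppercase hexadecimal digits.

Running sums (mod 255):
  after byte 0 (4B): sum1=75, sum2=75
  after byte 1 (94): sum1=223, sum2=43
  after byte 2 (E4): sum1=196, sum2=239
  after byte 3 (BE): sum1=131, sum2=115
  after byte 4 (7B): sum1=254, sum2=114
  after byte 5 (33): sum1=50, sum2=164
Checksum = sum2·256 + sum1 = 164·256 + 50 = 42034 = 0xA432.

A432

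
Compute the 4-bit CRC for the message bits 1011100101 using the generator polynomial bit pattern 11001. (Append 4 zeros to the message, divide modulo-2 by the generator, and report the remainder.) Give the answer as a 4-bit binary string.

Append 4 zeros: 10111001010000. Divide by 11001 (XOR where the leading bit is 1):
  pos 0: 10111 XOR 11001 = 01110
  pos 1: 11100 XOR 11001 = 00101
  pos 3: 10101 XOR 11001 = 01100
  pos 4: 11000 XOR 11001 = 00001
  pos 8: 11000 XOR 11001 = 00001
Remainder (last 4 bits) = 0010. This is the CRC / FCS.

0010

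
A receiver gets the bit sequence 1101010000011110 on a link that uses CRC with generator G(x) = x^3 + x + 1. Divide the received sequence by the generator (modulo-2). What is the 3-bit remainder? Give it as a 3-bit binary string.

Modulo-2 division of 1101010000011110 by 1011:
  pos 0: 1101 XOR 1011 = 0110
  pos 1: 1100 XOR 1011 = 0111
  pos 2: 1111 XOR 1011 = 0100
  pos 3: 1000 XOR 1011 = 0011
  pos 5: 1100 XOR 1011 = 0111
  pos 6: 1110 XOR 1011 = 0101
  pos 7: 1010 XOR 1011 = 0001
  pos 10: 1111 XOR 1011 = 0100
  pos 11: 1001 XOR 1011 = 0010
Remainder = 100 (nonzero — an error is detected).

100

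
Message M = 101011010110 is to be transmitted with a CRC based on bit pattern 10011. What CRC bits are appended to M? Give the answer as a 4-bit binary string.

1010

Append 4 zeros: 1010110101100000. Divide by 10011 (XOR where the leading bit is 1):
  pos 0: 10101 XOR 10011 = 00110
  pos 2: 11010 XOR 10011 = 01001
  pos 3: 10011 XOR 10011 = 00000
  pos 9: 11000 XOR 10011 = 01011
  pos 10: 10110 XOR 10011 = 00101
Remainder (last 4 bits) = 1010. This is the CRC / FCS.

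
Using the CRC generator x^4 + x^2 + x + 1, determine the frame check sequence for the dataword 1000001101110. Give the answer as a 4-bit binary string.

Append 4 zeros: 10000011011100000. Divide by 10111 (XOR where the leading bit is 1):
  pos 0: 10000 XOR 10111 = 00111
  pos 2: 11101 XOR 10111 = 01010
  pos 3: 10101 XOR 10111 = 00010
  pos 6: 10011 XOR 10111 = 00100
  pos 8: 10010 XOR 10111 = 00101
  pos 10: 10100 XOR 10111 = 00011
Remainder (last 4 bits) = 1100. This is the CRC / FCS.

1100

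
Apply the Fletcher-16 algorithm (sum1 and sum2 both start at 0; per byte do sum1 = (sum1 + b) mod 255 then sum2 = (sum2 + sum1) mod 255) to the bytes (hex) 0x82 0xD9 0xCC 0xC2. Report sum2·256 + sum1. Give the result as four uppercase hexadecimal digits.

F3EB

Running sums (mod 255):
  after byte 0 (0x82): sum1=130, sum2=130
  after byte 1 (0xD9): sum1=92, sum2=222
  after byte 2 (0xCC): sum1=41, sum2=8
  after byte 3 (0xC2): sum1=235, sum2=243
Checksum = sum2·256 + sum1 = 243·256 + 235 = 62443 = 0xF3EB.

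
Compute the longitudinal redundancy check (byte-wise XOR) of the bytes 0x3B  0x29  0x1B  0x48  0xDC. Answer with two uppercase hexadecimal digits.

9D

XOR the bytes together:
  start with 0x3B
  0x3B ⊕ 0x29 = 0x12
  0x12 ⊕ 0x1B = 0x09
  0x09 ⊕ 0x48 = 0x41
  0x41 ⊕ 0xDC = 0x9D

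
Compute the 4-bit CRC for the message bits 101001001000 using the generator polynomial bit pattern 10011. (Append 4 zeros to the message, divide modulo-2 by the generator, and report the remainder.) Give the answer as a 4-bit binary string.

0000

Append 4 zeros: 1010010010000000. Divide by 10011 (XOR where the leading bit is 1):
  pos 0: 10100 XOR 10011 = 00111
  pos 2: 11110 XOR 10011 = 01101
  pos 3: 11010 XOR 10011 = 01001
  pos 4: 10011 XOR 10011 = 00000
Remainder (last 4 bits) = 0000. This is the CRC / FCS.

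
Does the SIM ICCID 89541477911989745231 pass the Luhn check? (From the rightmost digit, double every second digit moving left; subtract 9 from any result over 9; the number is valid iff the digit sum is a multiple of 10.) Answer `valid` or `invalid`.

From the right, keep odd positions and double even positions (subtract 9 from any doubled value over 9):
  doubled (positions 2,4,...): 6 1 5 7 2 9 5 2 1 7 → sum 45
  kept (positions 1,3,...): 1 2 4 9 9 1 7 4 4 9 → sum 50
Total = 95.
95 mod 10 = 5, so the number is invalid.

invalid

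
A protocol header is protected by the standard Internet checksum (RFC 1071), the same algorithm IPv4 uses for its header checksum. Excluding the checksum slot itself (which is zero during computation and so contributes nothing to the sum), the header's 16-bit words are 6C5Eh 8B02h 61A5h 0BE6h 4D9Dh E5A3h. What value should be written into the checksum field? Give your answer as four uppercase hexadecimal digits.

67D2

One's-complement addition (fold any carry out of bit 15 back into bit 0):
  0x6C5E + 0x8B02 = 0x0F760
  0xF760 + 0x61A5 = 0x15905 → wrap carry → 0x5906
  0x5906 + 0x0BE6 = 0x064EC
  0x64EC + 0x4D9D = 0x0B289
  0xB289 + 0xE5A3 = 0x1982C → wrap carry → 0x982D
One's-complement sum = 0x982D.
Checksum = ~0x982D & 0xFFFF = 0x67D2.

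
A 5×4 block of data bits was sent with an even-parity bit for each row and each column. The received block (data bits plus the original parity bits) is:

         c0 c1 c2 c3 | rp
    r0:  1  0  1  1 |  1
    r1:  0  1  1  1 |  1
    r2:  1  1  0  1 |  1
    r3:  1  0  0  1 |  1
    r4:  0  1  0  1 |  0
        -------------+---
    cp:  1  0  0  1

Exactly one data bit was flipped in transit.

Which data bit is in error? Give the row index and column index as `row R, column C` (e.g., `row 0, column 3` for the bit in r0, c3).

Recompute each row's even parity and compare to rp:
  r0: data parity 1, sent rp 1 → ok
  r1: data parity 1, sent rp 1 → ok
  r2: data parity 1, sent rp 1 → ok
  r3: data parity 0, sent rp 1 → mismatch
  r4: data parity 0, sent rp 0 → ok
Recompute each column's even parity and compare to cp:
  c0: data parity 1, sent cp 1 → ok
  c1: data parity 1, sent cp 0 → mismatch
  c2: data parity 0, sent cp 0 → ok
  c3: data parity 1, sent cp 1 → ok
Exactly one row (r3) and one column (c1) fail → the flipped bit is at their intersection.

row 3, column 1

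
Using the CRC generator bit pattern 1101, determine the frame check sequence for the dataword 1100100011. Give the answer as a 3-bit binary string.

Append 3 zeros: 1100100011000. Divide by 1101 (XOR where the leading bit is 1):
  pos 0: 1100 XOR 1101 = 0001
  pos 3: 1100 XOR 1101 = 0001
  pos 6: 1011 XOR 1101 = 0110
  pos 7: 1100 XOR 1101 = 0001
Remainder (last 3 bits) = 100. This is the CRC / FCS.

100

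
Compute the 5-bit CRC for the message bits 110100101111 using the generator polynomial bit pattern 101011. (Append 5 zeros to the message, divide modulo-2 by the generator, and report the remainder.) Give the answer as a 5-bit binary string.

Append 5 zeros: 11010010111100000. Divide by 101011 (XOR where the leading bit is 1):
  pos 0: 110100 XOR 101011 = 011111
  pos 1: 111111 XOR 101011 = 010100
  pos 2: 101000 XOR 101011 = 000011
  pos 6: 111111 XOR 101011 = 010100
  pos 7: 101000 XOR 101011 = 000011
  pos 11: 110000 XOR 101011 = 011011
Remainder (last 5 bits) = 11011. This is the CRC / FCS.

11011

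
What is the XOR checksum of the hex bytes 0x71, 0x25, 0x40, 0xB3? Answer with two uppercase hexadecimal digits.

XOR the bytes together:
  start with 0x71
  0x71 ⊕ 0x25 = 0x54
  0x54 ⊕ 0x40 = 0x14
  0x14 ⊕ 0xB3 = 0xA7

A7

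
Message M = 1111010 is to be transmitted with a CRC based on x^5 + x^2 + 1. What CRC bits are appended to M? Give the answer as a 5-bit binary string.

01011

Append 5 zeros: 111101000000. Divide by 100101 (XOR where the leading bit is 1):
  pos 0: 111101 XOR 100101 = 011000
  pos 1: 110000 XOR 100101 = 010101
  pos 2: 101010 XOR 100101 = 001111
  pos 4: 111100 XOR 100101 = 011001
  pos 5: 110010 XOR 100101 = 010111
  pos 6: 101110 XOR 100101 = 001011
Remainder (last 5 bits) = 01011. This is the CRC / FCS.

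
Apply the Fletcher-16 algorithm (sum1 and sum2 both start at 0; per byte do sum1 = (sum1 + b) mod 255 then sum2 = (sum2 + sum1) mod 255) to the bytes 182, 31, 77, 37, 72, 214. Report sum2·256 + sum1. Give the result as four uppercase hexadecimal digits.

Running sums (mod 255):
  after byte 0 (182): sum1=182, sum2=182
  after byte 1 (31): sum1=213, sum2=140
  after byte 2 (77): sum1=35, sum2=175
  after byte 3 (37): sum1=72, sum2=247
  after byte 4 (72): sum1=144, sum2=136
  after byte 5 (214): sum1=103, sum2=239
Checksum = sum2·256 + sum1 = 239·256 + 103 = 61287 = 0xEF67.

EF67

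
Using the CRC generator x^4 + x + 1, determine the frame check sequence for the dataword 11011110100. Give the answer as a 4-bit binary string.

1110

Append 4 zeros: 110111101000000. Divide by 10011 (XOR where the leading bit is 1):
  pos 0: 11011 XOR 10011 = 01000
  pos 1: 10001 XOR 10011 = 00010
  pos 4: 10101 XOR 10011 = 00110
  pos 6: 11000 XOR 10011 = 01011
  pos 7: 10110 XOR 10011 = 00101
  pos 9: 10100 XOR 10011 = 00111
Remainder (last 4 bits) = 1110. This is the CRC / FCS.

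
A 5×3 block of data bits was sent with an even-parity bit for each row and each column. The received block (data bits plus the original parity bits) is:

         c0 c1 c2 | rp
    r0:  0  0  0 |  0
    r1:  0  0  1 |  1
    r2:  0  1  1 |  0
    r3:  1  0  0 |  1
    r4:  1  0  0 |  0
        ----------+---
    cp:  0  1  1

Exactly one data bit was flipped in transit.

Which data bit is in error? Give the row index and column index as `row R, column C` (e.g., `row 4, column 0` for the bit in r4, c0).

Recompute each row's even parity and compare to rp:
  r0: data parity 0, sent rp 0 → ok
  r1: data parity 1, sent rp 1 → ok
  r2: data parity 0, sent rp 0 → ok
  r3: data parity 1, sent rp 1 → ok
  r4: data parity 1, sent rp 0 → mismatch
Recompute each column's even parity and compare to cp:
  c0: data parity 0, sent cp 0 → ok
  c1: data parity 1, sent cp 1 → ok
  c2: data parity 0, sent cp 1 → mismatch
Exactly one row (r4) and one column (c2) fail → the flipped bit is at their intersection.

row 4, column 2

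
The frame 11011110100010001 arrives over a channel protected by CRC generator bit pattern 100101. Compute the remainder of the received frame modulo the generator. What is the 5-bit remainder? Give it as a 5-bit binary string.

11100

Modulo-2 division of 11011110100010001 by 100101:
  pos 0: 110111 XOR 100101 = 010010
  pos 1: 100101 XOR 100101 = 000000
  pos 8: 100010 XOR 100101 = 000111
  pos 11: 111001 XOR 100101 = 011100
Remainder = 11100 (nonzero — an error is detected).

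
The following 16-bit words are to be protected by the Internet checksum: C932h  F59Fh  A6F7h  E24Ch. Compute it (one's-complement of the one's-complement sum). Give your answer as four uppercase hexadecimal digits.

One's-complement addition (fold any carry out of bit 15 back into bit 0):
  0xC932 + 0xF59F = 0x1BED1 → wrap carry → 0xBED2
  0xBED2 + 0xA6F7 = 0x165C9 → wrap carry → 0x65CA
  0x65CA + 0xE24C = 0x14816 → wrap carry → 0x4817
One's-complement sum = 0x4817.
Checksum = ~0x4817 & 0xFFFF = 0xB7E8.

B7E8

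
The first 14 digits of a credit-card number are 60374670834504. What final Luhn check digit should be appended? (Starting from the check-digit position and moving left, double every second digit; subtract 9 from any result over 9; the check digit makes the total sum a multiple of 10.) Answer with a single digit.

5

Partial digits right→left: 4 0 5 4 3 8 0 7 6 4 7 3 0 6
Double every second digit counting from the check-digit position (so the 1st, 3rd, 5th, ... of the partial from the right).
  doubled (with −9 where >9): 8 1 6 0 3 5 0 → sum 23
  kept as-is: 0 4 8 7 4 3 6 → sum 32
Total = 23 + 32 = 55.
Check digit = (10 − (55 mod 10)) mod 10 = 5.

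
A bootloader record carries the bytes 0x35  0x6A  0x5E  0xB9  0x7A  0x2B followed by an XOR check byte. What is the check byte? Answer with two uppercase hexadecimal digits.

XOR the bytes together:
  start with 0x35
  0x35 ⊕ 0x6A = 0x5F
  0x5F ⊕ 0x5E = 0x01
  0x01 ⊕ 0xB9 = 0xB8
  0xB8 ⊕ 0x7A = 0xC2
  0xC2 ⊕ 0x2B = 0xE9

E9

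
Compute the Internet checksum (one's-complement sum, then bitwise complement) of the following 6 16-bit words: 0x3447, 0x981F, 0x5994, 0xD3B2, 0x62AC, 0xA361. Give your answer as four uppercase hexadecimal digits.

One's-complement addition (fold any carry out of bit 15 back into bit 0):
  0x3447 + 0x981F = 0x0CC66
  0xCC66 + 0x5994 = 0x125FA → wrap carry → 0x25FB
  0x25FB + 0xD3B2 = 0x0F9AD
  0xF9AD + 0x62AC = 0x15C59 → wrap carry → 0x5C5A
  0x5C5A + 0xA361 = 0x0FFBB
One's-complement sum = 0xFFBB.
Checksum = ~0xFFBB & 0xFFFF = 0x0044.

0044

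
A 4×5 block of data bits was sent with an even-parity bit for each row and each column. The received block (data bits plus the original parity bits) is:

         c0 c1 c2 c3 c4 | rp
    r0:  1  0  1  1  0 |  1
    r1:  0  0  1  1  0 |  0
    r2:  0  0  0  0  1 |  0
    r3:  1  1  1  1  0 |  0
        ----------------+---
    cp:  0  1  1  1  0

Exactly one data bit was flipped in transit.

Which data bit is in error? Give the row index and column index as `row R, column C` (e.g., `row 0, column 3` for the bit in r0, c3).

Recompute each row's even parity and compare to rp:
  r0: data parity 1, sent rp 1 → ok
  r1: data parity 0, sent rp 0 → ok
  r2: data parity 1, sent rp 0 → mismatch
  r3: data parity 0, sent rp 0 → ok
Recompute each column's even parity and compare to cp:
  c0: data parity 0, sent cp 0 → ok
  c1: data parity 1, sent cp 1 → ok
  c2: data parity 1, sent cp 1 → ok
  c3: data parity 1, sent cp 1 → ok
  c4: data parity 1, sent cp 0 → mismatch
Exactly one row (r2) and one column (c4) fail → the flipped bit is at their intersection.

row 2, column 4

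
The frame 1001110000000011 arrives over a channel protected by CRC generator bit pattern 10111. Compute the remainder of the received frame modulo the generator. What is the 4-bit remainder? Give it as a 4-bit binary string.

Modulo-2 division of 1001110000000011 by 10111:
  pos 0: 10011 XOR 10111 = 00100
  pos 2: 10010 XOR 10111 = 00101
  pos 4: 10100 XOR 10111 = 00011
  pos 7: 11000 XOR 10111 = 01111
  pos 8: 11110 XOR 10111 = 01001
  pos 9: 10010 XOR 10111 = 00101
  pos 11: 10111 XOR 10111 = 00000
Remainder = 0000 (zero — the frame passes the CRC check).

0000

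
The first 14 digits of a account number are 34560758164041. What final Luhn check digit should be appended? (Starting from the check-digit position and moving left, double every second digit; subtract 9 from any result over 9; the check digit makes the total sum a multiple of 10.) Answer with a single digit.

Partial digits right→left: 1 4 0 4 6 1 8 5 7 0 6 5 4 3
Double every second digit counting from the check-digit position (so the 1st, 3rd, 5th, ... of the partial from the right).
  doubled (with −9 where >9): 2 0 3 7 5 3 8 → sum 28
  kept as-is: 4 4 1 5 0 5 3 → sum 22
Total = 28 + 22 = 50.
Check digit = (10 − (50 mod 10)) mod 10 = 0.

0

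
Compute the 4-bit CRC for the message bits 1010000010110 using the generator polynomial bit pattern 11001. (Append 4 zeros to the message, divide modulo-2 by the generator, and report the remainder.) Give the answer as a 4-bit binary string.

Append 4 zeros: 10100000101100000. Divide by 11001 (XOR where the leading bit is 1):
  pos 0: 10100 XOR 11001 = 01101
  pos 1: 11010 XOR 11001 = 00011
  pos 4: 11001 XOR 11001 = 00000
  pos 10: 11000 XOR 11001 = 00001
Remainder (last 4 bits) = 0100. This is the CRC / FCS.

0100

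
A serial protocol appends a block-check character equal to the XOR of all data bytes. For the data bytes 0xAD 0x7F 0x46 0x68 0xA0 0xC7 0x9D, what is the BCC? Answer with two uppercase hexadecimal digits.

XOR the bytes together:
  start with 0xAD
  0xAD ⊕ 0x7F = 0xD2
  0xD2 ⊕ 0x46 = 0x94
  0x94 ⊕ 0x68 = 0xFC
  0xFC ⊕ 0xA0 = 0x5C
  0x5C ⊕ 0xC7 = 0x9B
  0x9B ⊕ 0x9D = 0x06

06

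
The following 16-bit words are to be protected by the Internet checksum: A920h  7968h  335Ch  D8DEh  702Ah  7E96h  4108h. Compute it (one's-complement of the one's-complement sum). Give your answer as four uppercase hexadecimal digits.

One's-complement addition (fold any carry out of bit 15 back into bit 0):
  0xA920 + 0x7968 = 0x12288 → wrap carry → 0x2289
  0x2289 + 0x335C = 0x055E5
  0x55E5 + 0xD8DE = 0x12EC3 → wrap carry → 0x2EC4
  0x2EC4 + 0x702A = 0x09EEE
  0x9EEE + 0x7E96 = 0x11D84 → wrap carry → 0x1D85
  0x1D85 + 0x4108 = 0x05E8D
One's-complement sum = 0x5E8D.
Checksum = ~0x5E8D & 0xFFFF = 0xA172.

A172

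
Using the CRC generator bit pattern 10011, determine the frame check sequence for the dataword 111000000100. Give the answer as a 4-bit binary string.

1001

Append 4 zeros: 1110000001000000. Divide by 10011 (XOR where the leading bit is 1):
  pos 0: 11100 XOR 10011 = 01111
  pos 1: 11110 XOR 10011 = 01101
  pos 2: 11010 XOR 10011 = 01001
  pos 3: 10010 XOR 10011 = 00001
  pos 7: 10100 XOR 10011 = 00111
  pos 9: 11100 XOR 10011 = 01111
  pos 10: 11110 XOR 10011 = 01101
  pos 11: 11010 XOR 10011 = 01001
Remainder (last 4 bits) = 1001. This is the CRC / FCS.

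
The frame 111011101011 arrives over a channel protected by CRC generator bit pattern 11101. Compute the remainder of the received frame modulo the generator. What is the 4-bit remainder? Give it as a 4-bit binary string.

0010

Modulo-2 division of 111011101011 by 11101:
  pos 0: 11101 XOR 11101 = 00000
  pos 5: 11010 XOR 11101 = 00111
  pos 7: 11111 XOR 11101 = 00010
Remainder = 0010 (nonzero — an error is detected).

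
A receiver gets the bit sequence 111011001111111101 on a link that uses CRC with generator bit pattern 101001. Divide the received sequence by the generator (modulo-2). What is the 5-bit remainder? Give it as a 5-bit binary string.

10101

Modulo-2 division of 111011001111111101 by 101001:
  pos 0: 111011 XOR 101001 = 010010
  pos 1: 100100 XOR 101001 = 001101
  pos 3: 110101 XOR 101001 = 011100
  pos 4: 111001 XOR 101001 = 010000
  pos 5: 100001 XOR 101001 = 001000
  pos 7: 100011 XOR 101001 = 001010
  pos 9: 101011 XOR 101001 = 000010
Remainder = 10101 (nonzero — an error is detected).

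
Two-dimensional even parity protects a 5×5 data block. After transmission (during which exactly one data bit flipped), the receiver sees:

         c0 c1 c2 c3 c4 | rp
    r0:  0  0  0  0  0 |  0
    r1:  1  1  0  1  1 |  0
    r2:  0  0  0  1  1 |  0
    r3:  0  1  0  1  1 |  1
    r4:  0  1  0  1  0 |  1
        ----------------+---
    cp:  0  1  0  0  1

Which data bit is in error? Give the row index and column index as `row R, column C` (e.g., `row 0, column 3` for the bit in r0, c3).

Recompute each row's even parity and compare to rp:
  r0: data parity 0, sent rp 0 → ok
  r1: data parity 0, sent rp 0 → ok
  r2: data parity 0, sent rp 0 → ok
  r3: data parity 1, sent rp 1 → ok
  r4: data parity 0, sent rp 1 → mismatch
Recompute each column's even parity and compare to cp:
  c0: data parity 1, sent cp 0 → mismatch
  c1: data parity 1, sent cp 1 → ok
  c2: data parity 0, sent cp 0 → ok
  c3: data parity 0, sent cp 0 → ok
  c4: data parity 1, sent cp 1 → ok
Exactly one row (r4) and one column (c0) fail → the flipped bit is at their intersection.

row 4, column 0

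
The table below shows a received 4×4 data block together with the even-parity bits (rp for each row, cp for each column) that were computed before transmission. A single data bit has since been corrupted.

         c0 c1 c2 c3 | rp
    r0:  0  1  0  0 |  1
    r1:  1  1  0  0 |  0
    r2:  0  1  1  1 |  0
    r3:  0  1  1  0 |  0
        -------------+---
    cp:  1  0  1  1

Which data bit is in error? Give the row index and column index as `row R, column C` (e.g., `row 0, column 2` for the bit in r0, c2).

Recompute each row's even parity and compare to rp:
  r0: data parity 1, sent rp 1 → ok
  r1: data parity 0, sent rp 0 → ok
  r2: data parity 1, sent rp 0 → mismatch
  r3: data parity 0, sent rp 0 → ok
Recompute each column's even parity and compare to cp:
  c0: data parity 1, sent cp 1 → ok
  c1: data parity 0, sent cp 0 → ok
  c2: data parity 0, sent cp 1 → mismatch
  c3: data parity 1, sent cp 1 → ok
Exactly one row (r2) and one column (c2) fail → the flipped bit is at their intersection.

row 2, column 2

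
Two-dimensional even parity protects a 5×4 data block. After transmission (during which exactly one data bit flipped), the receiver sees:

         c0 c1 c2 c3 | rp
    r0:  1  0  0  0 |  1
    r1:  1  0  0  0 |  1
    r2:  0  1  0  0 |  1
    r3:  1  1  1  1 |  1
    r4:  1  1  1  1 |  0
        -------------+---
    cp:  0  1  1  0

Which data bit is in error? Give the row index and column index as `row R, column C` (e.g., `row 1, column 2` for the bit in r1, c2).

Recompute each row's even parity and compare to rp:
  r0: data parity 1, sent rp 1 → ok
  r1: data parity 1, sent rp 1 → ok
  r2: data parity 1, sent rp 1 → ok
  r3: data parity 0, sent rp 1 → mismatch
  r4: data parity 0, sent rp 0 → ok
Recompute each column's even parity and compare to cp:
  c0: data parity 0, sent cp 0 → ok
  c1: data parity 1, sent cp 1 → ok
  c2: data parity 0, sent cp 1 → mismatch
  c3: data parity 0, sent cp 0 → ok
Exactly one row (r3) and one column (c2) fail → the flipped bit is at their intersection.

row 3, column 2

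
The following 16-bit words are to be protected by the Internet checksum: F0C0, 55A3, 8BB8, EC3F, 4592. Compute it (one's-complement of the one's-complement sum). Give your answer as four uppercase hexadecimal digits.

FC10

One's-complement addition (fold any carry out of bit 15 back into bit 0):
  0xF0C0 + 0x55A3 = 0x14663 → wrap carry → 0x4664
  0x4664 + 0x8BB8 = 0x0D21C
  0xD21C + 0xEC3F = 0x1BE5B → wrap carry → 0xBE5C
  0xBE5C + 0x4592 = 0x103EE → wrap carry → 0x03EF
One's-complement sum = 0x03EF.
Checksum = ~0x03EF & 0xFFFF = 0xFC10.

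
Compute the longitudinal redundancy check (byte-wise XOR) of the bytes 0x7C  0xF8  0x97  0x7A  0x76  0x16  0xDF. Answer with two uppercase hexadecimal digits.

XOR the bytes together:
  start with 0x7C
  0x7C ⊕ 0xF8 = 0x84
  0x84 ⊕ 0x97 = 0x13
  0x13 ⊕ 0x7A = 0x69
  0x69 ⊕ 0x76 = 0x1F
  0x1F ⊕ 0x16 = 0x09
  0x09 ⊕ 0xDF = 0xD6

D6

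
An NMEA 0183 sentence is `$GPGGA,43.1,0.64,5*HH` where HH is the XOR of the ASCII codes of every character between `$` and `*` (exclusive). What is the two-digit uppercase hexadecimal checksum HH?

XOR the ASCII codes of the payload characters:
  'G' = 0x47 → acc = 0x47
  'P' = 0x50 → acc = 0x17
  'G' = 0x47 → acc = 0x50
  'G' = 0x47 → acc = 0x17
  'A' = 0x41 → acc = 0x56
  ',' = 0x2C → acc = 0x7A
  '4' = 0x34 → acc = 0x4E
  '3' = 0x33 → acc = 0x7D
  '.' = 0x2E → acc = 0x53
  '1' = 0x31 → acc = 0x62
  ',' = 0x2C → acc = 0x4E
  '0' = 0x30 → acc = 0x7E
  '.' = 0x2E → acc = 0x50
  '6' = 0x36 → acc = 0x66
  '4' = 0x34 → acc = 0x52
  ',' = 0x2C → acc = 0x7E
  '5' = 0x35 → acc = 0x4B
Checksum = 0x4B.

4B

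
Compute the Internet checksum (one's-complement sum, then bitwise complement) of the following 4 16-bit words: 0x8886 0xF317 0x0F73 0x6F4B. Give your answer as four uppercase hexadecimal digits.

One's-complement addition (fold any carry out of bit 15 back into bit 0):
  0x8886 + 0xF317 = 0x17B9D → wrap carry → 0x7B9E
  0x7B9E + 0x0F73 = 0x08B11
  0x8B11 + 0x6F4B = 0x0FA5C
One's-complement sum = 0xFA5C.
Checksum = ~0xFA5C & 0xFFFF = 0x05A3.

05A3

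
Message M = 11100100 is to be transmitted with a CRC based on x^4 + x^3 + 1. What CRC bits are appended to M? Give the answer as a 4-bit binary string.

1101

Append 4 zeros: 111001000000. Divide by 11001 (XOR where the leading bit is 1):
  pos 0: 11100 XOR 11001 = 00101
  pos 2: 10110 XOR 11001 = 01111
  pos 3: 11110 XOR 11001 = 00111
  pos 5: 11100 XOR 11001 = 00101
  pos 7: 10100 XOR 11001 = 01101
Remainder (last 4 bits) = 1101. This is the CRC / FCS.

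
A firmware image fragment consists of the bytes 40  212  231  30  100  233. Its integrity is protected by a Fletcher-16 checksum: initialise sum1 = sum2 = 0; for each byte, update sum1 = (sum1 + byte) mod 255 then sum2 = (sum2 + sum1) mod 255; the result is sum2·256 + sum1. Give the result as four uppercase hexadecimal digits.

Running sums (mod 255):
  after byte 0 (40): sum1=40, sum2=40
  after byte 1 (212): sum1=252, sum2=37
  after byte 2 (231): sum1=228, sum2=10
  after byte 3 (30): sum1=3, sum2=13
  after byte 4 (100): sum1=103, sum2=116
  after byte 5 (233): sum1=81, sum2=197
Checksum = sum2·256 + sum1 = 197·256 + 81 = 50513 = 0xC551.

C551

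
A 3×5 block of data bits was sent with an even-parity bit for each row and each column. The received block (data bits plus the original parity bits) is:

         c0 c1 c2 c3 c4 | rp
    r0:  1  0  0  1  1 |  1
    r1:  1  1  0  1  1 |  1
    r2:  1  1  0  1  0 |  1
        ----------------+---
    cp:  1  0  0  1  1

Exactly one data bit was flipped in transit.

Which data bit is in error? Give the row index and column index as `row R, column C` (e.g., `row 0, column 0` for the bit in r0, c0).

row 1, column 4

Recompute each row's even parity and compare to rp:
  r0: data parity 1, sent rp 1 → ok
  r1: data parity 0, sent rp 1 → mismatch
  r2: data parity 1, sent rp 1 → ok
Recompute each column's even parity and compare to cp:
  c0: data parity 1, sent cp 1 → ok
  c1: data parity 0, sent cp 0 → ok
  c2: data parity 0, sent cp 0 → ok
  c3: data parity 1, sent cp 1 → ok
  c4: data parity 0, sent cp 1 → mismatch
Exactly one row (r1) and one column (c4) fail → the flipped bit is at their intersection.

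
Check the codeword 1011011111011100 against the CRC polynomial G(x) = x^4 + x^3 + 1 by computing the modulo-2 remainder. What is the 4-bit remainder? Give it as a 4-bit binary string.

1000

Modulo-2 division of 1011011111011100 by 11001:
  pos 0: 10110 XOR 11001 = 01111
  pos 1: 11111 XOR 11001 = 00110
  pos 3: 11011 XOR 11001 = 00010
  pos 6: 10110 XOR 11001 = 01111
  pos 7: 11111 XOR 11001 = 00110
  pos 9: 11011 XOR 11001 = 00010
Remainder = 1000 (nonzero — an error is detected).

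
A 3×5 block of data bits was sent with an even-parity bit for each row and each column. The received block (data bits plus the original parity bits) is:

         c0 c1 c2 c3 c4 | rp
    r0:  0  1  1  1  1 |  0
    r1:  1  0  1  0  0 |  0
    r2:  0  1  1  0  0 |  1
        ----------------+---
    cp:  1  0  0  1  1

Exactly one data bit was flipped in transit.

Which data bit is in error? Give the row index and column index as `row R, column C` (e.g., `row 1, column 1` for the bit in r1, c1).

row 2, column 2

Recompute each row's even parity and compare to rp:
  r0: data parity 0, sent rp 0 → ok
  r1: data parity 0, sent rp 0 → ok
  r2: data parity 0, sent rp 1 → mismatch
Recompute each column's even parity and compare to cp:
  c0: data parity 1, sent cp 1 → ok
  c1: data parity 0, sent cp 0 → ok
  c2: data parity 1, sent cp 0 → mismatch
  c3: data parity 1, sent cp 1 → ok
  c4: data parity 1, sent cp 1 → ok
Exactly one row (r2) and one column (c2) fail → the flipped bit is at their intersection.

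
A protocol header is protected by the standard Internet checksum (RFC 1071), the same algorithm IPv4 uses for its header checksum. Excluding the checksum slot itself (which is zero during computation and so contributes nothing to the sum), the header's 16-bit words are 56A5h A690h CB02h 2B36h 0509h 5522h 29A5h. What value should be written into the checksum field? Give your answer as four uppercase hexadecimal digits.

One's-complement addition (fold any carry out of bit 15 back into bit 0):
  0x56A5 + 0xA690 = 0x0FD35
  0xFD35 + 0xCB02 = 0x1C837 → wrap carry → 0xC838
  0xC838 + 0x2B36 = 0x0F36E
  0xF36E + 0x0509 = 0x0F877
  0xF877 + 0x5522 = 0x14D99 → wrap carry → 0x4D9A
  0x4D9A + 0x29A5 = 0x0773F
One's-complement sum = 0x773F.
Checksum = ~0x773F & 0xFFFF = 0x88C0.

88C0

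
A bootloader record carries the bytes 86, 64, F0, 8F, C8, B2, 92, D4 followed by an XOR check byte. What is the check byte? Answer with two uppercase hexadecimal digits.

XOR the bytes together:
  start with 0x86
  0x86 ⊕ 0x64 = 0xE2
  0xE2 ⊕ 0xF0 = 0x12
  0x12 ⊕ 0x8F = 0x9D
  0x9D ⊕ 0xC8 = 0x55
  0x55 ⊕ 0xB2 = 0xE7
  0xE7 ⊕ 0x92 = 0x75
  0x75 ⊕ 0xD4 = 0xA1

A1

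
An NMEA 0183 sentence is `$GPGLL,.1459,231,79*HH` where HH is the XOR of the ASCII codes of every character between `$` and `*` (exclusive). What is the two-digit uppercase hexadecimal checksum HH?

65

XOR the ASCII codes of the payload characters:
  'G' = 0x47 → acc = 0x47
  'P' = 0x50 → acc = 0x17
  'G' = 0x47 → acc = 0x50
  'L' = 0x4C → acc = 0x1C
  'L' = 0x4C → acc = 0x50
  ',' = 0x2C → acc = 0x7C
  '.' = 0x2E → acc = 0x52
  '1' = 0x31 → acc = 0x63
  '4' = 0x34 → acc = 0x57
  '5' = 0x35 → acc = 0x62
  '9' = 0x39 → acc = 0x5B
  ',' = 0x2C → acc = 0x77
  '2' = 0x32 → acc = 0x45
  '3' = 0x33 → acc = 0x76
  '1' = 0x31 → acc = 0x47
  ',' = 0x2C → acc = 0x6B
  '7' = 0x37 → acc = 0x5C
  '9' = 0x39 → acc = 0x65
Checksum = 0x65.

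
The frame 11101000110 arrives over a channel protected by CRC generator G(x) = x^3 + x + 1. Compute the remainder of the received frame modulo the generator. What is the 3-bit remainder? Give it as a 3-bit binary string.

110

Modulo-2 division of 11101000110 by 1011:
  pos 0: 1110 XOR 1011 = 0101
  pos 1: 1011 XOR 1011 = 0000
Remainder = 110 (nonzero — an error is detected).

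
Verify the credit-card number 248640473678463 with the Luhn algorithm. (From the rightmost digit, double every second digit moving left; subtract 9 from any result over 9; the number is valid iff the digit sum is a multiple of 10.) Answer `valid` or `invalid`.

From the right, keep odd positions and double even positions (subtract 9 from any doubled value over 9):
  doubled (positions 2,4,...): 3 7 3 5 0 3 8 → sum 29
  kept (positions 1,3,...): 3 4 7 3 4 4 8 2 → sum 35
Total = 64.
64 mod 10 = 4, so the number is invalid.

invalid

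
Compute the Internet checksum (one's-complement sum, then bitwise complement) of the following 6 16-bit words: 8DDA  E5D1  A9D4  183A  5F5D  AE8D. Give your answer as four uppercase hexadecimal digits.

BC59

One's-complement addition (fold any carry out of bit 15 back into bit 0):
  0x8DDA + 0xE5D1 = 0x173AB → wrap carry → 0x73AC
  0x73AC + 0xA9D4 = 0x11D80 → wrap carry → 0x1D81
  0x1D81 + 0x183A = 0x035BB
  0x35BB + 0x5F5D = 0x09518
  0x9518 + 0xAE8D = 0x143A5 → wrap carry → 0x43A6
One's-complement sum = 0x43A6.
Checksum = ~0x43A6 & 0xFFFF = 0xBC59.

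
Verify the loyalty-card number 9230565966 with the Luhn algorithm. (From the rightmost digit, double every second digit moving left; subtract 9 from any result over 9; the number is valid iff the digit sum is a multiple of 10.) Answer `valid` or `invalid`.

invalid

From the right, keep odd positions and double even positions (subtract 9 from any doubled value over 9):
  doubled (positions 2,4,...): 3 1 1 6 9 → sum 20
  kept (positions 1,3,...): 6 9 6 0 2 → sum 23
Total = 43.
43 mod 10 = 3, so the number is invalid.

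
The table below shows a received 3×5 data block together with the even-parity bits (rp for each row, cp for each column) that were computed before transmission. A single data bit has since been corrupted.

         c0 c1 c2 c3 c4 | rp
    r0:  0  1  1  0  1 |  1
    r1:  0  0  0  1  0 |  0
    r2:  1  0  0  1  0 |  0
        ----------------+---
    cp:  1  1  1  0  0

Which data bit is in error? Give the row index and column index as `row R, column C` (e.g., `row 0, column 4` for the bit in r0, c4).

Recompute each row's even parity and compare to rp:
  r0: data parity 1, sent rp 1 → ok
  r1: data parity 1, sent rp 0 → mismatch
  r2: data parity 0, sent rp 0 → ok
Recompute each column's even parity and compare to cp:
  c0: data parity 1, sent cp 1 → ok
  c1: data parity 1, sent cp 1 → ok
  c2: data parity 1, sent cp 1 → ok
  c3: data parity 0, sent cp 0 → ok
  c4: data parity 1, sent cp 0 → mismatch
Exactly one row (r1) and one column (c4) fail → the flipped bit is at their intersection.

row 1, column 4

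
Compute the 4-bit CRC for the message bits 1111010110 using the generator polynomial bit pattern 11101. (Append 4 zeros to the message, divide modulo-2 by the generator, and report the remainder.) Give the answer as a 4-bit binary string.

Append 4 zeros: 11110101100000. Divide by 11101 (XOR where the leading bit is 1):
  pos 0: 11110 XOR 11101 = 00011
  pos 3: 11101 XOR 11101 = 00000
  pos 8: 10000 XOR 11101 = 01101
  pos 9: 11010 XOR 11101 = 00111
Remainder (last 4 bits) = 0111. This is the CRC / FCS.

0111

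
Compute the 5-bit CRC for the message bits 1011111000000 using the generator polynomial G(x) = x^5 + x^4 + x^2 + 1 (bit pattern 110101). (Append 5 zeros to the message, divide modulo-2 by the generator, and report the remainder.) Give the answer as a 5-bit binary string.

Append 5 zeros: 101111100000000000. Divide by 110101 (XOR where the leading bit is 1):
  pos 0: 101111 XOR 110101 = 011010
  pos 1: 110101 XOR 110101 = 000000
Remainder (last 5 bits) = 00000. This is the CRC / FCS.

00000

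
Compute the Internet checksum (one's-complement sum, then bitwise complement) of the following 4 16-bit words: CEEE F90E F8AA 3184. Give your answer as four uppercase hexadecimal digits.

0DD3

One's-complement addition (fold any carry out of bit 15 back into bit 0):
  0xCEEE + 0xF90E = 0x1C7FC → wrap carry → 0xC7FD
  0xC7FD + 0xF8AA = 0x1C0A7 → wrap carry → 0xC0A8
  0xC0A8 + 0x3184 = 0x0F22C
One's-complement sum = 0xF22C.
Checksum = ~0xF22C & 0xFFFF = 0x0DD3.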